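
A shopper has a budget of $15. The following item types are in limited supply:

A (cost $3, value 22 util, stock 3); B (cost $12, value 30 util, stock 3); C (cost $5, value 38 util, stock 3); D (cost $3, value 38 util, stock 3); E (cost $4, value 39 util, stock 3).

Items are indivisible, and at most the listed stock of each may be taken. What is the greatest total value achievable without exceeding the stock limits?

158 util

Top feasible selections:
- 2×A + 3×D: cost 15, value 158
- 1×D + 3×E: cost 15, value 155
- 2×D + 2×E: cost 14, value 154
Best: 158 util.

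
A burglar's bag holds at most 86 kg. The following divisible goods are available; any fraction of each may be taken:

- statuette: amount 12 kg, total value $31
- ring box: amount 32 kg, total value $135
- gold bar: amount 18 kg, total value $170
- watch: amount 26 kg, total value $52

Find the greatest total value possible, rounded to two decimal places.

Take in order of value per unit:
- gold bar (170/18 per unit): all 18 → value 170, running total 170.00
- ring box (135/32 per unit): all 32 → value 135, running total 305.00
- statuette (31/12 per unit): all 12 → value 31, running total 336.00
- watch (52/26 per unit): 24 of 26 → value 24×52/26 = 48.0000, running total 384.00
Total 384.00.

384.00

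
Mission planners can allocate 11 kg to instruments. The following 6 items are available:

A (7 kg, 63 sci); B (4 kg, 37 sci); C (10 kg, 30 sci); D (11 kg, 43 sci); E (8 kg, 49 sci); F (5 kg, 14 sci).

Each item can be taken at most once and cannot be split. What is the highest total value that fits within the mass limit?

100 sci

This is a 0/1 knapsack; check combinations near the capacity.
- A+B: mass 7+4=11, value 63+37=100
- A: mass 7, value 63
- B+F: mass 4+5=9, value 37+14=51
- E: mass 8, value 49
- D: mass 11, value 43
Best: 100 sci.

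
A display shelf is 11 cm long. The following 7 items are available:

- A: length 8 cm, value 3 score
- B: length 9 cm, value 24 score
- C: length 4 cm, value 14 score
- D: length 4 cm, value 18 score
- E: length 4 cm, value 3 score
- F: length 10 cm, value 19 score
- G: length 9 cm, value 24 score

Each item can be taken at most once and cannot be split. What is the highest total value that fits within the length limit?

32 score

Check high-value combinations within 11 cm:
- C+D: length 4+4=8, value 14+18=32
- B: length 9, value 24
- G: length 9, value 24
Best: 32 score.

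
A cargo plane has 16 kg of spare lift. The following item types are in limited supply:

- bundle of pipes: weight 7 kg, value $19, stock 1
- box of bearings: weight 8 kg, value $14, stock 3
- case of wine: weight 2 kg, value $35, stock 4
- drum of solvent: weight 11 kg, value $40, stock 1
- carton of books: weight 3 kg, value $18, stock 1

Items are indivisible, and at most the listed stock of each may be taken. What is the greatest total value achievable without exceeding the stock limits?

Best selections within weight 16 and stock limits:
- 1×bundle of pipes + 4×case of wine: weight 15, value 159
- 4×case of wine + 1×carton of books: weight 11, value 158
- 1×box of bearings + 4×case of wine: weight 16, value 154
Best: $159.

$159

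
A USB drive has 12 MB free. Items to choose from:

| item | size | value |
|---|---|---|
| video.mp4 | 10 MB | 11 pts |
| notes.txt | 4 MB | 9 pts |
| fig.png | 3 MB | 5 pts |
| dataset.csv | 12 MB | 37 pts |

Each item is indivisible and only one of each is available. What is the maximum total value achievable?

37 pts

This is a 0/1 knapsack; check combinations near the capacity.
- dataset.csv: size 12, value 37
- notes.txt+fig.png: size 4+3=7, value 9+5=14
- video.mp4: size 10, value 11
- notes.txt: size 4, value 9
- fig.png: size 3, value 5
Best: 37 pts.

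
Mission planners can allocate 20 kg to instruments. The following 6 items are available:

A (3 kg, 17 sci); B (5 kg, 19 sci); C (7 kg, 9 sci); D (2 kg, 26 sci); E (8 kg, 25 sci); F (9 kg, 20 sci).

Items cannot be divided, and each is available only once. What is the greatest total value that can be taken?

Check high-value combinations within 20 kg:
- A+B+D+E: mass 3+5+2+8=18, value 17+19+26+25=87
- A+B+D+F: mass 3+5+2+9=19, value 17+19+26+20=82
- A+C+D+E: mass 3+7+2+8=20, value 17+9+26+25=77
- A+B+C+D: mass 3+5+7+2=17, value 17+19+9+26=71
- D+E+F: mass 2+8+9=19, value 26+25+20=71
Best: 87 sci.

87 sci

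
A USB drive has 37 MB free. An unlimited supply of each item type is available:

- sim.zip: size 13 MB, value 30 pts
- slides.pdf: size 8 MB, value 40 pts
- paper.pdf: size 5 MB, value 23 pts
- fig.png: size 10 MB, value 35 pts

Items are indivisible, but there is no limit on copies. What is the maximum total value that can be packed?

Best value-per-unit is slides.pdf at 40/8; filling with it alone gives 4×40 = 160.
Optimal mix: 4×slides.pdf + 1×paper.pdf → size 37, value 183.

183 pts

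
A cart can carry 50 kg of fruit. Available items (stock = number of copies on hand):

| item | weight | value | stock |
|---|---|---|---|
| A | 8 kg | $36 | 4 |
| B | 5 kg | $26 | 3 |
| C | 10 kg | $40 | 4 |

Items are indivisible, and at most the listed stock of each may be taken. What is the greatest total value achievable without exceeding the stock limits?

Top feasible selections:
- 3×A + 3×B + 1×C: weight 49, value 226
- 4×A + 3×B: weight 47, value 222
- 3×A + 1×B + 2×C: weight 49, value 214
- 2×B + 4×C: weight 50, value 212
Best: $226.

$226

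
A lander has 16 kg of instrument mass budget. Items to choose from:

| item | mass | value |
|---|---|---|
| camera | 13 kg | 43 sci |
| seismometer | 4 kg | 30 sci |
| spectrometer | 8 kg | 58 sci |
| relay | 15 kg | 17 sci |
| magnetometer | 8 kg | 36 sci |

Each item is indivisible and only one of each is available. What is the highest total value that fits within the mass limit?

This is a 0/1 knapsack; check combinations near the capacity.
- spectrometer+magnetometer: mass 8+8=16, value 58+36=94
- seismometer+spectrometer: mass 4+8=12, value 30+58=88
- seismometer+magnetometer: mass 4+8=12, value 30+36=66
Best: 94 sci.

94 sci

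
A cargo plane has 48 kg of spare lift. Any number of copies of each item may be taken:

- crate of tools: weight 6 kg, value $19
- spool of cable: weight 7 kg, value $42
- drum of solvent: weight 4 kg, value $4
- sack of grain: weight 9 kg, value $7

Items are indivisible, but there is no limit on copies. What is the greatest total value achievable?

Best value-per-unit is spool of cable at 42/7; filling with it alone gives 6×42 = 252.
Optimal mix: 1×crate of tools + 6×spool of cable → weight 48, value 271.

$271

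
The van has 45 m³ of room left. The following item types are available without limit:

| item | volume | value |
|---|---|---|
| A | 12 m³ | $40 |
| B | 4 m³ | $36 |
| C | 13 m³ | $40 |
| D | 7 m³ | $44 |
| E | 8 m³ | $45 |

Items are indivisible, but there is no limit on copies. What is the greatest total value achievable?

$396

Best value-per-unit is B at 36/4, and filling with it alone uses volume 11×4=44. No mix of the others beats 11×36 = 396.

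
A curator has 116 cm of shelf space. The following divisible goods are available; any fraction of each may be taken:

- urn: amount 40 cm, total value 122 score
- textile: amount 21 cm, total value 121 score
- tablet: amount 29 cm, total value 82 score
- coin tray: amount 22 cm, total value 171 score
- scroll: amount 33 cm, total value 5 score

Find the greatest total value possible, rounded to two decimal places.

Take in order of value per unit:
- coin tray (171/22 per unit): all 22 → value 171, running total 171.00
- textile (121/21 per unit): all 21 → value 121, running total 292.00
- urn (122/40 per unit): all 40 → value 122, running total 414.00
- tablet (82/29 per unit): all 29 → value 82, running total 496.00
- scroll (5/33 per unit): 4 of 33 → value 4×5/33 = 0.6061, running total 496.61
Total 496.61.

496.61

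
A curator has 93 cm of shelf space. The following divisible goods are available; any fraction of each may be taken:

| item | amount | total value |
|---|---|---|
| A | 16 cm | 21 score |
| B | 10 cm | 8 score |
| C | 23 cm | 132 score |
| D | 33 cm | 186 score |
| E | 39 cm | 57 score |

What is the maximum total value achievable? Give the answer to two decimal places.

372.08

Take in order of value per unit:
- C (132/23 per unit): all 23 → value 132, running total 132.00
- D (186/33 per unit): all 33 → value 186, running total 318.00
- E (57/39 per unit): 37 of 39 → value 37×57/39 = 54.0769, running total 372.08
Total 372.08.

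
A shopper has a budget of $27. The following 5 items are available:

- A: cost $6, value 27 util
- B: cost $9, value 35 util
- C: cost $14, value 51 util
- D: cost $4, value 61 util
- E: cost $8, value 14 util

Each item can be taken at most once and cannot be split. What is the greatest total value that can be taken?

147 util

Check high-value combinations within $27:
- B+C+D: cost 9+14+4=27, value 35+51+61=147
- A+C+D: cost 6+14+4=24, value 27+51+61=139
- A+B+D+E: cost 6+9+4+8=27, value 27+35+61+14=137
- C+D+E: cost 14+4+8=26, value 51+61+14=126
Best: 147 util.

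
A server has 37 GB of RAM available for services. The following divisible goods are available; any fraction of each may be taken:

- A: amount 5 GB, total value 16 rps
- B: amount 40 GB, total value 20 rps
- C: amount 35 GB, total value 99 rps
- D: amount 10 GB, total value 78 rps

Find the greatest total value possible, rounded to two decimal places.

Take in order of value per unit:
- D (78/10 per unit): all 10 → value 78, running total 78.00
- A (16/5 per unit): all 5 → value 16, running total 94.00
- C (99/35 per unit): 22 of 35 → value 22×99/35 = 62.2286, running total 156.23
Total 156.23.

156.23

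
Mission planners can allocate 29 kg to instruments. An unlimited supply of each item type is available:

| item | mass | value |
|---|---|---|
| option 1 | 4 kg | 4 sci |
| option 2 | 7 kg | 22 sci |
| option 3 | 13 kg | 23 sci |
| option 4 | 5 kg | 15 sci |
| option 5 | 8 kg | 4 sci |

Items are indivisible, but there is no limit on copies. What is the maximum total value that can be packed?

89 sci

Best value-per-unit is option 2 at 22/7; filling with it alone gives 4×22 = 88.
Optimal mix: 2×option 2 + 3×option 4 → mass 29, value 89.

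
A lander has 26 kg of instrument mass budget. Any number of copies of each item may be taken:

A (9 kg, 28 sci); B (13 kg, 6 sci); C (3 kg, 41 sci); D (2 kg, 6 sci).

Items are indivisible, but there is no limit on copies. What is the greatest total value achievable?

334 sci

Best value-per-unit is C at 41/3; filling with it alone gives 8×41 = 328.
Optimal mix: 8×C + 1×D → mass 26, value 334.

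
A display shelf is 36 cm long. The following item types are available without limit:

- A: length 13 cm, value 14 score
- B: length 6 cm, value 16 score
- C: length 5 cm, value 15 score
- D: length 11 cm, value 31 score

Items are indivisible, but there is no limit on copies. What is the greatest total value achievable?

Best value-per-unit is C at 15/5; filling with it alone gives 7×15 = 105.
Optimal mix: 1×B + 6×C → length 36, value 106.

106 score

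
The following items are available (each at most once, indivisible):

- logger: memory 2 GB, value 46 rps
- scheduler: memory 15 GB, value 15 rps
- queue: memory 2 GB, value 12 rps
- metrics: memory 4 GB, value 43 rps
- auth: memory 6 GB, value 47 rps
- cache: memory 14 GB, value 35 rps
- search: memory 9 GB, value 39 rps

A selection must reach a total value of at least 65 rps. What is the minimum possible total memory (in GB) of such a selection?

6

Subsets with value ≥ 65, sorted by total memory:
- logger+metrics: memory 6, value 89
- logger+queue+metrics: memory 8, value 101
- logger+auth: memory 8, value 93
Minimum memory: 6 GB.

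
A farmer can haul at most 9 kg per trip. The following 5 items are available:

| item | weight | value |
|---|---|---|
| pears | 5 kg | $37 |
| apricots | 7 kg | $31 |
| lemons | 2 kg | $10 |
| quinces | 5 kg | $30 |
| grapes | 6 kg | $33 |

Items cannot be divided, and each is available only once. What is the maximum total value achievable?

$47

This is a 0/1 knapsack; check combinations near the capacity.
- pears+lemons: weight 5+2=7, value 37+10=47
- lemons+grapes: weight 2+6=8, value 10+33=43
- apricots+lemons: weight 7+2=9, value 31+10=41
- lemons+quinces: weight 2+5=7, value 10+30=40
- pears: weight 5, value 37
Best: $47.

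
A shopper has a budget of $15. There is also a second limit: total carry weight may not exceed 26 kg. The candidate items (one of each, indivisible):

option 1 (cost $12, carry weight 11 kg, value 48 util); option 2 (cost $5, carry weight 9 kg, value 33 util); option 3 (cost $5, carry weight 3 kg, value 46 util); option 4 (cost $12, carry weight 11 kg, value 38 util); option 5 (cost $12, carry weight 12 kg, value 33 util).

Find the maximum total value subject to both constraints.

79 util

Feasible sets respecting both limits:
- option 2+option 3: cost 10, carry weight 12, value 79
- option 1: cost 12, carry weight 11, value 48
- option 3: cost 5, carry weight 3, value 46
Best: 79 util.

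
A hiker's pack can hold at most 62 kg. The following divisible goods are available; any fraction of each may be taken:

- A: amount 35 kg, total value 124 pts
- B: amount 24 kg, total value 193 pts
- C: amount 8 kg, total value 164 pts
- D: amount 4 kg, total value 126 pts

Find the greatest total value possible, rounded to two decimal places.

Take in order of value per unit:
- D (126/4 per unit): all 4 → value 126, running total 126.00
- C (164/8 per unit): all 8 → value 164, running total 290.00
- B (193/24 per unit): all 24 → value 193, running total 483.00
- A (124/35 per unit): 26 of 35 → value 26×124/35 = 92.1143, running total 575.11
Total 575.11.

575.11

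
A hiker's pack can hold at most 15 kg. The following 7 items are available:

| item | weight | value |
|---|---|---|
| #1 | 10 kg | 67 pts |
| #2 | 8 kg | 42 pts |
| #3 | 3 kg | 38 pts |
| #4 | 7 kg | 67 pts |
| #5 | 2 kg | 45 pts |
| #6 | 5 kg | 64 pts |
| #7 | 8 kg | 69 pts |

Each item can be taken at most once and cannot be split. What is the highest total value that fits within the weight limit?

178 pts

This is a 0/1 knapsack; check combinations near the capacity.
- #5+#6+#7: weight 2+5+8=15, value 45+64+69=178
- #4+#5+#6: weight 7+2+5=14, value 67+45+64=176
- #3+#4+#6: weight 3+7+5=15, value 38+67+64=169
Best: 178 pts.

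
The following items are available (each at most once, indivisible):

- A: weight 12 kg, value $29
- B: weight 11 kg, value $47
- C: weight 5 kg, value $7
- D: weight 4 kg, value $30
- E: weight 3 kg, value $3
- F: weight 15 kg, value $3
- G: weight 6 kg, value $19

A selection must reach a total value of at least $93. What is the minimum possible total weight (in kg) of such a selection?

21

Subsets with value ≥ 93, sorted by total weight:
- B+D+G: weight 21, value 96
- B+D+E+G: weight 24, value 99
Minimum weight: 21 kg.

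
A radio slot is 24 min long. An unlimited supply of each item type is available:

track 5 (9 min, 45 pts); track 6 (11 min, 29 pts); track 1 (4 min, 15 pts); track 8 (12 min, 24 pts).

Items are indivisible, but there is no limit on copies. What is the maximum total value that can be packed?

Best value-per-unit is track 5 at 45/9; filling with it alone gives 2×45 = 90.
Optimal mix: 2×track 5 + 1×track 1 → duration 22, value 105.

105 pts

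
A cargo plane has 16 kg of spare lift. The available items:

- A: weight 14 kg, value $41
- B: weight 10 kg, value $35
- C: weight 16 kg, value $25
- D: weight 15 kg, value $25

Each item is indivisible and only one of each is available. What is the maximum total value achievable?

Check high-value combinations within 16 kg:
- A: weight 14, value 41
- B: weight 10, value 35
- D: weight 15, value 25
Best: $41.

$41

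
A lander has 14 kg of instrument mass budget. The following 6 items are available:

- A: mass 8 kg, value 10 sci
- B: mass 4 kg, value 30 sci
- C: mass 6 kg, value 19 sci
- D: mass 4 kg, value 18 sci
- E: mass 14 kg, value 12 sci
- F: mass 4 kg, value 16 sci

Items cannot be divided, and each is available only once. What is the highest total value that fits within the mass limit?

67 sci

Check high-value combinations within 14 kg:
- B+C+D: mass 4+6+4=14, value 30+19+18=67
- B+C+F: mass 4+6+4=14, value 30+19+16=65
- B+D+F: mass 4+4+4=12, value 30+18+16=64
- C+D+F: mass 6+4+4=14, value 19+18+16=53
Best: 67 sci.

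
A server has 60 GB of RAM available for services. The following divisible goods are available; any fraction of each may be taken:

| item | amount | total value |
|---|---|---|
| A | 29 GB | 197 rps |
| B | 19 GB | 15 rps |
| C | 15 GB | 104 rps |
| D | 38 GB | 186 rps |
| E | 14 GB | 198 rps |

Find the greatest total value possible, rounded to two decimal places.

508.79

Take in order of value per unit:
- E (198/14 per unit): all 14 → value 198, running total 198.00
- C (104/15 per unit): all 15 → value 104, running total 302.00
- A (197/29 per unit): all 29 → value 197, running total 499.00
- D (186/38 per unit): 2 of 38 → value 2×186/38 = 9.7895, running total 508.79
Total 508.79.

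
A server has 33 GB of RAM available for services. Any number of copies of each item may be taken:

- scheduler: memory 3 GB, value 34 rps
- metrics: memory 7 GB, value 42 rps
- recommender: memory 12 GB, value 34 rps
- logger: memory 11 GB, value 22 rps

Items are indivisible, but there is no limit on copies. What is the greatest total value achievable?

Best value-per-unit is scheduler at 34/3, and filling with it alone uses memory 11×3=33. No mix of the others beats 11×34 = 374.

374 rps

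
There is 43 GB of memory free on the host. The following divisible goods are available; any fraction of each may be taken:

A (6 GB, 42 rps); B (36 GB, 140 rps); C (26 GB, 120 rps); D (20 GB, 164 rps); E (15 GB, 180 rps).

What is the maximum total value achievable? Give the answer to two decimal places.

395.23

Take in order of value per unit:
- E (180/15 per unit): all 15 → value 180, running total 180.00
- D (164/20 per unit): all 20 → value 164, running total 344.00
- A (42/6 per unit): all 6 → value 42, running total 386.00
- C (120/26 per unit): 2 of 26 → value 2×120/26 = 9.2308, running total 395.23
Total 395.23.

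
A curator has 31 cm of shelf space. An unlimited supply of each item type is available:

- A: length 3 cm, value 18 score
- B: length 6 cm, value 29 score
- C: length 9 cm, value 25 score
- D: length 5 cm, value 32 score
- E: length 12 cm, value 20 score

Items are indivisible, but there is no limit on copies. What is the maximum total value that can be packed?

196 score

Best value-per-unit is D at 32/5; filling with it alone gives 6×32 = 192.
Optimal mix: 2×A + 5×D → length 31, value 196.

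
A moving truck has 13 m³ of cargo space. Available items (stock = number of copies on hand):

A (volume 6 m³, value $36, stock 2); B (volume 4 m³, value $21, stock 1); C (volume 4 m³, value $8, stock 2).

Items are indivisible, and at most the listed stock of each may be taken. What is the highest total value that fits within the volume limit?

Top feasible selections:
- 2×A: volume 12, value 72
- 1×A + 1×B: volume 10, value 57
Best: $72.

$72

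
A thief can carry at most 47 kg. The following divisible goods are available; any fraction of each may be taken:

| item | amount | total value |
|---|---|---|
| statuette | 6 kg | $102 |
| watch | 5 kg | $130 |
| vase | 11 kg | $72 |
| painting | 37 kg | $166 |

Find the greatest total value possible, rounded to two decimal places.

Take in order of value per unit:
- watch (130/5 per unit): all 5 → value 130, running total 130.00
- statuette (102/6 per unit): all 6 → value 102, running total 232.00
- vase (72/11 per unit): all 11 → value 72, running total 304.00
- painting (166/37 per unit): 25 of 37 → value 25×166/37 = 112.1622, running total 416.16
Total 416.16.

416.16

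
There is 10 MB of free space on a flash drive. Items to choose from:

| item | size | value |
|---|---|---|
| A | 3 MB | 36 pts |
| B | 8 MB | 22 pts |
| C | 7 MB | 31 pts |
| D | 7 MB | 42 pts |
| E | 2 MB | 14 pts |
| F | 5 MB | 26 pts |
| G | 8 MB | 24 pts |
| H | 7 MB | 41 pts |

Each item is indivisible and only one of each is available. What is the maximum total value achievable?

78 pts

Check high-value combinations within 10 MB:
- A+D: size 3+7=10, value 36+42=78
- A+H: size 3+7=10, value 36+41=77
- A+E+F: size 3+2+5=10, value 36+14+26=76
- A+C: size 3+7=10, value 36+31=67
Best: 78 pts.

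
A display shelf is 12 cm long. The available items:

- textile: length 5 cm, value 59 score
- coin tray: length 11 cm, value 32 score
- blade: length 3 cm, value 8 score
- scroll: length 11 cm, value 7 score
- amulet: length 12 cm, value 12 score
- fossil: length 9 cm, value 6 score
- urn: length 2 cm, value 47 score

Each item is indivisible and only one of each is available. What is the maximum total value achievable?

114 score

Check high-value combinations within 12 cm:
- textile+blade+urn: length 5+3+2=10, value 59+8+47=114
- textile+urn: length 5+2=7, value 59+47=106
- textile+blade: length 5+3=8, value 59+8=67
- textile: length 5, value 59
Best: 114 score.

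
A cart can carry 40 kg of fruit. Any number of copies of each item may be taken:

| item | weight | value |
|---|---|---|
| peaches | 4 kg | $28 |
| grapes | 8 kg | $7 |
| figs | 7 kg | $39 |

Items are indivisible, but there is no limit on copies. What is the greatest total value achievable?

Best value-per-unit is peaches at 28/4, and filling with it alone uses weight 10×4=40. No mix of the others beats 10×28 = 280.

$280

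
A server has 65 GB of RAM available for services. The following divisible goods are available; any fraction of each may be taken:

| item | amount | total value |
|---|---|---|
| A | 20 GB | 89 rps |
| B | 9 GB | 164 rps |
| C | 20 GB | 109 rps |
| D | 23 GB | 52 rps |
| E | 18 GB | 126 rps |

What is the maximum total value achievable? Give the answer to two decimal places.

Take in order of value per unit:
- B (164/9 per unit): all 9 → value 164, running total 164.00
- E (126/18 per unit): all 18 → value 126, running total 290.00
- C (109/20 per unit): all 20 → value 109, running total 399.00
- A (89/20 per unit): 18 of 20 → value 18×89/20 = 80.1000, running total 479.10
Total 479.10.

479.10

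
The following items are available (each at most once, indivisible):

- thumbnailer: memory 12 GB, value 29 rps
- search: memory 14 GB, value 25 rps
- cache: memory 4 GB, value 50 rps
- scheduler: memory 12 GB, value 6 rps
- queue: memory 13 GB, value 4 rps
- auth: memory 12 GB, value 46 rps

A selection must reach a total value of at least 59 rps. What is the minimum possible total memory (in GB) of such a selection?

Subsets with value ≥ 59, sorted by total memory:
- cache+auth: memory 16, value 96
- thumbnailer+cache: memory 16, value 79
Minimum memory: 16 GB.

16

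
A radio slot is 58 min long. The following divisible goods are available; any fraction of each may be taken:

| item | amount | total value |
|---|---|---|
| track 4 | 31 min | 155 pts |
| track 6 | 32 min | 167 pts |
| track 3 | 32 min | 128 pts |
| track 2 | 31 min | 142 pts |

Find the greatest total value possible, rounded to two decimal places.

Take in order of value per unit:
- track 6 (167/32 per unit): all 32 → value 167, running total 167.00
- track 4 (155/31 per unit): 26 of 31 → value 26×155/31 = 130.0000, running total 297.00
Total 297.00.

297.00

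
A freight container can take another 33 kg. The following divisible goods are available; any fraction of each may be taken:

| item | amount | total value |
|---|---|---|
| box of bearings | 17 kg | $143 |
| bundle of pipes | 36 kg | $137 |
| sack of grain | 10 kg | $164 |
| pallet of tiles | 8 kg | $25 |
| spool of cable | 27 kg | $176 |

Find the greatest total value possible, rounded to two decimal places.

346.11

Take in order of value per unit:
- sack of grain (164/10 per unit): all 10 → value 164, running total 164.00
- box of bearings (143/17 per unit): all 17 → value 143, running total 307.00
- spool of cable (176/27 per unit): 6 of 27 → value 6×176/27 = 39.1111, running total 346.11
Total 346.11.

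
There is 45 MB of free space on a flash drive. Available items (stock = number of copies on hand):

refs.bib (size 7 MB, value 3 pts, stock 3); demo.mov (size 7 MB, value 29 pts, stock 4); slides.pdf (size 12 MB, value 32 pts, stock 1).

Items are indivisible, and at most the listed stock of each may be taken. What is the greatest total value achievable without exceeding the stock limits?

Best selections within size 45 and stock limits:
- 4×demo.mov + 1×slides.pdf: size 40, value 148
- 1×refs.bib + 3×demo.mov + 1×slides.pdf: size 40, value 122
- 2×refs.bib + 4×demo.mov: size 42, value 122
- 3×demo.mov + 1×slides.pdf: size 33, value 119
Best: 148 pts.

148 pts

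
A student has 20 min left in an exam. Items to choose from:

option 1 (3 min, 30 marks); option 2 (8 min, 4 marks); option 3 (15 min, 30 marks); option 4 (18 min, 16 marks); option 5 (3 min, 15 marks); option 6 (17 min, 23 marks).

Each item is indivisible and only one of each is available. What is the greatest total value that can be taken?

60 marks

Check high-value combinations within 20 min:
- option 1+option 3: time 3+15=18, value 30+30=60
- option 1+option 6: time 3+17=20, value 30+23=53
- option 1+option 2+option 5: time 3+8+3=14, value 30+4+15=49
- option 1+option 5: time 3+3=6, value 30+15=45
- option 3+option 5: time 15+3=18, value 30+15=45
Best: 60 marks.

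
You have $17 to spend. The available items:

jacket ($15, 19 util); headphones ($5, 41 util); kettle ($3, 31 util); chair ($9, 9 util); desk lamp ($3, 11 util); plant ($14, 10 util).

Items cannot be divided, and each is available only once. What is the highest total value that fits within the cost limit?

Check high-value combinations within $17:
- headphones+kettle+desk lamp: cost 5+3+3=11, value 41+31+11=83
- headphones+kettle+chair: cost 5+3+9=17, value 41+31+9=81
- headphones+kettle: cost 5+3=8, value 41+31=72
- headphones+chair+desk lamp: cost 5+9+3=17, value 41+9+11=61
Best: 83 util.

83 util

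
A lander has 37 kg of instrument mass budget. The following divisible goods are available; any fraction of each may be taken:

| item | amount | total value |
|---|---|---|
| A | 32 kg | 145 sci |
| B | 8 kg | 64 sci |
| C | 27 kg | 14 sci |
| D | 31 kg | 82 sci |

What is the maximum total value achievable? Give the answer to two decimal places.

195.41

Take in order of value per unit:
- B (64/8 per unit): all 8 → value 64, running total 64.00
- A (145/32 per unit): 29 of 32 → value 29×145/32 = 131.4063, running total 195.41
Total 195.41.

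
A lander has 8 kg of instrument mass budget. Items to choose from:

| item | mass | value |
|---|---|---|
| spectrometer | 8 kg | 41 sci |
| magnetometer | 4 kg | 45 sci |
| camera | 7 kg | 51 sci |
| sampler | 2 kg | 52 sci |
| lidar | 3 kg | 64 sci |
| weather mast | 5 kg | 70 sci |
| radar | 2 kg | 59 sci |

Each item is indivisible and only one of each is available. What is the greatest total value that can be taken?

Check high-value combinations within 8 kg:
- sampler+lidar+radar: mass 2+3+2=7, value 52+64+59=175
- magnetometer+sampler+radar: mass 4+2+2=8, value 45+52+59=156
- lidar+weather mast: mass 3+5=8, value 64+70=134
- weather mast+radar: mass 5+2=7, value 70+59=129
Best: 175 sci.

175 sci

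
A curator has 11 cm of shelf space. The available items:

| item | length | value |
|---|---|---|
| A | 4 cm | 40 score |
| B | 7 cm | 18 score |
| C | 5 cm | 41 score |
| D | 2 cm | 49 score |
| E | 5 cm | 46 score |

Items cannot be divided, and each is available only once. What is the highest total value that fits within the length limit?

This is a 0/1 knapsack; check combinations near the capacity.
- A+D+E: length 4+2+5=11, value 40+49+46=135
- A+C+D: length 4+5+2=11, value 40+41+49=130
- D+E: length 2+5=7, value 49+46=95
- C+D: length 5+2=7, value 41+49=90
Best: 135 score.

135 score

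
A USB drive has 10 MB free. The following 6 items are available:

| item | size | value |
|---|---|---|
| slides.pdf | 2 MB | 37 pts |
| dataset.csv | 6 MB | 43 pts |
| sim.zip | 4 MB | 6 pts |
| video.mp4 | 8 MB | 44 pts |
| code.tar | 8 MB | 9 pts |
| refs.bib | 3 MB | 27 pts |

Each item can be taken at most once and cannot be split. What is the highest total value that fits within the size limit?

81 pts

This is a 0/1 knapsack; check combinations near the capacity.
- slides.pdf+video.mp4: size 2+8=10, value 37+44=81
- slides.pdf+dataset.csv: size 2+6=8, value 37+43=80
- dataset.csv+refs.bib: size 6+3=9, value 43+27=70
- slides.pdf+sim.zip+refs.bib: size 2+4+3=9, value 37+6+27=70
- slides.pdf+refs.bib: size 2+3=5, value 37+27=64
Best: 81 pts.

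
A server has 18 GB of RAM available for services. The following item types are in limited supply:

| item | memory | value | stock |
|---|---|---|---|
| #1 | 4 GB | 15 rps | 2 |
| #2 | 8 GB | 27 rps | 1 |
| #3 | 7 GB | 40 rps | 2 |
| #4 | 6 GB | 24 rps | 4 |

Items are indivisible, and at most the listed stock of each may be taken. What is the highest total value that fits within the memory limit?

Best selections within memory 18 and stock limits:
- 1×#1 + 2×#3: memory 18, value 95
- 2×#3: memory 14, value 80
Best: 95 rps.

95 rps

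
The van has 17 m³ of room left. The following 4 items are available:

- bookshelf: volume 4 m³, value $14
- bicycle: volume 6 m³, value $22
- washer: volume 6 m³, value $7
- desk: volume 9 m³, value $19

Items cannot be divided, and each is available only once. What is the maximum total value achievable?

Check high-value combinations within 17 m³:
- bookshelf+bicycle+washer: volume 4+6+6=16, value 14+22+7=43
- bicycle+desk: volume 6+9=15, value 22+19=41
- bookshelf+bicycle: volume 4+6=10, value 14+22=36
- bookshelf+desk: volume 4+9=13, value 14+19=33
- bicycle+washer: volume 6+6=12, value 22+7=29
Best: $43.

$43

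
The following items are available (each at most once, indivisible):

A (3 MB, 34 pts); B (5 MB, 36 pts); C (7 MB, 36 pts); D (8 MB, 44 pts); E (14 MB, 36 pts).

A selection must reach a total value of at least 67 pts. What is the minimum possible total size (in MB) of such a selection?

8

Subsets with value ≥ 67, sorted by total size:
- A+B: size 8, value 70
- A+C: size 10, value 70
- A+D: size 11, value 78
Minimum size: 8 MB.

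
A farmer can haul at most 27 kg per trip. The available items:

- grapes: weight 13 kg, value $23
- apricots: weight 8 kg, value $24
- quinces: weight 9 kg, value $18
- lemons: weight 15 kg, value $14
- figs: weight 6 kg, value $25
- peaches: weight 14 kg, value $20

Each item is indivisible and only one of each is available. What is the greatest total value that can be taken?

$72

Check high-value combinations within 27 kg:
- grapes+apricots+figs: weight 13+8+6=27, value 23+24+25=72
- apricots+quinces+figs: weight 8+9+6=23, value 24+18+25=67
- apricots+figs: weight 8+6=14, value 24+25=49
- grapes+figs: weight 13+6=19, value 23+25=48
- grapes+apricots: weight 13+8=21, value 23+24=47
Best: $72.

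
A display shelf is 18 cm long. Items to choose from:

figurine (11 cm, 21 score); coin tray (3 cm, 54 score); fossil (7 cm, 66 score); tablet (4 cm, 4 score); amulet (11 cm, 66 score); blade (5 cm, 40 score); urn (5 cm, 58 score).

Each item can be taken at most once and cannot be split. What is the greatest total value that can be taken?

Check high-value combinations within 18 cm:
- coin tray+fossil+urn: length 3+7+5=15, value 54+66+58=178
- fossil+blade+urn: length 7+5+5=17, value 66+40+58=164
- coin tray+fossil+blade: length 3+7+5=15, value 54+66+40=160
Best: 178 score.

178 score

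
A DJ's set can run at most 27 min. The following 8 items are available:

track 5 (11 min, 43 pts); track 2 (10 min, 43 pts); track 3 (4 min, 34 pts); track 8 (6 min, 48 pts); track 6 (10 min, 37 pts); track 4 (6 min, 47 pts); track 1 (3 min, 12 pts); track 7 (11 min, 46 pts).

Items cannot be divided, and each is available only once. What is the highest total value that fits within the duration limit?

This is a 0/1 knapsack; check combinations near the capacity.
- track 3+track 8+track 4+track 7: duration 4+6+6+11=27, value 34+48+47+46=175
- track 2+track 3+track 8+track 4: duration 10+4+6+6=26, value 43+34+48+47=172
- track 5+track 3+track 8+track 4: duration 11+4+6+6=27, value 43+34+48+47=172
- track 3+track 8+track 6+track 4: duration 4+6+10+6=26, value 34+48+37+47=166
- track 8+track 4+track 1+track 7: duration 6+6+3+11=26, value 48+47+12+46=153
Best: 175 pts.

175 pts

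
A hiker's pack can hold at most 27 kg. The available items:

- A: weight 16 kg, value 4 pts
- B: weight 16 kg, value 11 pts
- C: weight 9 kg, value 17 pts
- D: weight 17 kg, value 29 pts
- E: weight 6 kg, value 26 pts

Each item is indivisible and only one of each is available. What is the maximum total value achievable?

Check high-value combinations within 27 kg:
- D+E: weight 17+6=23, value 29+26=55
- C+D: weight 9+17=26, value 17+29=46
- C+E: weight 9+6=15, value 17+26=43
Best: 55 pts.

55 pts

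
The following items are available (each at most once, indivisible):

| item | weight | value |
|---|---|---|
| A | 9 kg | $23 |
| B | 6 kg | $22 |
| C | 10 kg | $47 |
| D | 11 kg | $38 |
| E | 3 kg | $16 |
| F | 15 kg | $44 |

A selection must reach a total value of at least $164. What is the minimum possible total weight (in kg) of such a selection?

Subsets with value ≥ 164, sorted by total weight:
- B+C+D+E+F: weight 45, value 167
- A+C+D+E+F: weight 48, value 168
- A+B+C+D+F: weight 51, value 174
Minimum weight: 45 kg.

45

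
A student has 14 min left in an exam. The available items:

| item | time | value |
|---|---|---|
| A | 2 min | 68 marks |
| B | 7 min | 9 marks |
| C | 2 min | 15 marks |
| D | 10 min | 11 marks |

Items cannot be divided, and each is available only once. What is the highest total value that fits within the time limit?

94 marks

This is a 0/1 knapsack; check combinations near the capacity.
- A+C+D: time 2+2+10=14, value 68+15+11=94
- A+B+C: time 2+7+2=11, value 68+9+15=92
- A+C: time 2+2=4, value 68+15=83
- A+D: time 2+10=12, value 68+11=79
Best: 94 marks.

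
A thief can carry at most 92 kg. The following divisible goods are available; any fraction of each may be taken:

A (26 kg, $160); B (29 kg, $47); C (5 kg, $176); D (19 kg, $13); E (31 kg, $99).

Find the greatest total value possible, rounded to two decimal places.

Take in order of value per unit:
- C (176/5 per unit): all 5 → value 176, running total 176.00
- A (160/26 per unit): all 26 → value 160, running total 336.00
- E (99/31 per unit): all 31 → value 99, running total 435.00
- B (47/29 per unit): all 29 → value 47, running total 482.00
- D (13/19 per unit): 1 of 19 → value 1×13/19 = 0.6842, running total 482.68
Total 482.68.

482.68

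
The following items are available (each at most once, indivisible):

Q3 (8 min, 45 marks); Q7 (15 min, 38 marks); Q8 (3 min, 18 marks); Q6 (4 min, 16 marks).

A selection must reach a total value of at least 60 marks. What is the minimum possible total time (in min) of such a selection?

11

Subsets with value ≥ 60, sorted by total time:
- Q3+Q8: time 11, value 63
- Q3+Q6: time 12, value 61
- Q3+Q8+Q6: time 15, value 79
Minimum time: 11 min.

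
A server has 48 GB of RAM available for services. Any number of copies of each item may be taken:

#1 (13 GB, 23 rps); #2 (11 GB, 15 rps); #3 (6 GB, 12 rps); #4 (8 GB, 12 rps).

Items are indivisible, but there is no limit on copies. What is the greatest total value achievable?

96 rps

Best value-per-unit is #3 at 12/6, and filling with it alone uses memory 8×6=48. No mix of the others beats 8×12 = 96.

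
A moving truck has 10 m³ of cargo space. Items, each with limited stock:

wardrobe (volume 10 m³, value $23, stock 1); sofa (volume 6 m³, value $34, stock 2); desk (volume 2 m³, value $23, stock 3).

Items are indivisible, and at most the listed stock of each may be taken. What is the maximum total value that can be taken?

$80

Top feasible selections:
- 1×sofa + 2×desk: volume 10, value 80
- 3×desk: volume 6, value 69
- 1×sofa + 1×desk: volume 8, value 57
Best: $80.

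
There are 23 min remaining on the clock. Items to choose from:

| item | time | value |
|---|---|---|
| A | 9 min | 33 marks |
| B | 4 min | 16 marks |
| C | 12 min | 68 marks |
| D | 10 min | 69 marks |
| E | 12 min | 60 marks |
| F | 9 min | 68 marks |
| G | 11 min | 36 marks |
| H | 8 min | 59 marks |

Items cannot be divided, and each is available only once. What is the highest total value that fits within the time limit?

Check high-value combinations within 23 min:
- B+D+F: time 4+10+9=23, value 16+69+68=153
- B+D+H: time 4+10+8=22, value 16+69+59=144
- B+F+H: time 4+9+8=21, value 16+68+59=143
- D+F: time 10+9=19, value 69+68=137
Best: 153 marks.

153 marks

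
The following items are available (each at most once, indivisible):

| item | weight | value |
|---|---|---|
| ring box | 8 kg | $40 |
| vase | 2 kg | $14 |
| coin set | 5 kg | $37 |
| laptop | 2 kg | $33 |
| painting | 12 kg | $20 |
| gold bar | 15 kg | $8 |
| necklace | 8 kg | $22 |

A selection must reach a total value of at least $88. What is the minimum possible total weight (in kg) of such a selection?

Subsets with value ≥ 88, sorted by total weight:
- ring box+coin set+laptop: weight 15, value 110
- coin set+laptop+necklace: weight 15, value 92
- ring box+vase+coin set: weight 15, value 91
- ring box+vase+coin set+laptop: weight 17, value 124
Minimum weight: 15 kg.

15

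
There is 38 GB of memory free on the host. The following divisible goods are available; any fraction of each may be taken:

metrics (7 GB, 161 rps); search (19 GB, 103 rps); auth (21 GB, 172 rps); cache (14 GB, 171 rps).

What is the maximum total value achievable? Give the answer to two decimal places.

Take in order of value per unit:
- metrics (161/7 per unit): all 7 → value 161, running total 161.00
- cache (171/14 per unit): all 14 → value 171, running total 332.00
- auth (172/21 per unit): 17 of 21 → value 17×172/21 = 139.2381, running total 471.24
Total 471.24.

471.24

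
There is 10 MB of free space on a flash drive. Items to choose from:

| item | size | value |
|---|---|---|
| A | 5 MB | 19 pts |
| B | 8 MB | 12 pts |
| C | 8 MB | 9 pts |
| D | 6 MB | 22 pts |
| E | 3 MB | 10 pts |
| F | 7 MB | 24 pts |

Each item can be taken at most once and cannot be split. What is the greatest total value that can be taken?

This is a 0/1 knapsack; check combinations near the capacity.
- E+F: size 3+7=10, value 10+24=34
- D+E: size 6+3=9, value 22+10=32
- A+E: size 5+3=8, value 19+10=29
Best: 34 pts.

34 pts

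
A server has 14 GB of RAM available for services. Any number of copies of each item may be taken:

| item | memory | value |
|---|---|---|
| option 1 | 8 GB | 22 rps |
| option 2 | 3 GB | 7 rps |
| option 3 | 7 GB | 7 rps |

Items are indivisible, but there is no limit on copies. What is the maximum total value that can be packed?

36 rps

Best value-per-unit is option 1 at 22/8; filling with it alone gives 1×22 = 22.
Optimal mix: 1×option 1 + 2×option 2 → memory 14, value 36.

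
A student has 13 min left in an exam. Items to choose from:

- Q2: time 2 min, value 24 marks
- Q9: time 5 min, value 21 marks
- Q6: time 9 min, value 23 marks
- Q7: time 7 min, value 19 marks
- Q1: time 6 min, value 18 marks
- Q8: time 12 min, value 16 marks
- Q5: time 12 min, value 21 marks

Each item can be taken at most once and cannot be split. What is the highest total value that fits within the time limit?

63 marks

Check high-value combinations within 13 min:
- Q2+Q9+Q1: time 2+5+6=13, value 24+21+18=63
- Q2+Q6: time 2+9=11, value 24+23=47
- Q2+Q9: time 2+5=7, value 24+21=45
- Q2+Q7: time 2+7=9, value 24+19=43
- Q2+Q1: time 2+6=8, value 24+18=42
Best: 63 marks.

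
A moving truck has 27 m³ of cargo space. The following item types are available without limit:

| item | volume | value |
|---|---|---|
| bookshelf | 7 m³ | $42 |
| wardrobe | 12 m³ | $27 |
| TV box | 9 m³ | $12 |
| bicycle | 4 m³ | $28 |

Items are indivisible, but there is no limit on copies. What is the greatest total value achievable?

$182

Best value-per-unit is bicycle at 28/4; filling with it alone gives 6×28 = 168.
Optimal mix: 1×bookshelf + 5×bicycle → volume 27, value 182.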